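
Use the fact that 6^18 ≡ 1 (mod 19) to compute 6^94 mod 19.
By Fermat: 6^{18} ≡ 1 (mod 19). 94 = 5×18 + 4. So 6^{94} ≡ 6^{4} ≡ 4 (mod 19)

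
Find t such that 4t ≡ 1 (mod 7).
Since 7 is prime, by Fermat 4^(-1) ≡ 4^{5} ≡ 2 (mod 7). Verify: 4 × 2 = 8 ≡ 1 (mod 7)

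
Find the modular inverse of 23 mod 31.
Since 31 is prime, by Fermat 23^(-1) ≡ 23^{29} ≡ 27 mod 31. Verify: 23 × 27 = 621 ≡ 1 mod 31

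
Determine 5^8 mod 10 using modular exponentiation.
By repeated squaring (mod 10): 5^{1}≡5, 5^{2}≡5, 5^{4}≡5, 5^{8}≡5. So 5^{8} ≡ 5 (mod 10)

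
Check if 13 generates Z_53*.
13^{13} ≡ 1 mod 53 and 13 < 52, so ord_53(13) = 13 ≠ 52 and 13 is not a primitive root.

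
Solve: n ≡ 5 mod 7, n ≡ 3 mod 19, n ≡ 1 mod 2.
M = 7 × 19 × 2 = 266. M₁ = 38, y₁ ≡ 5 mod 7. M₂ = 14, y₂ ≡ 15 mod 19. M₃ = 133, y₃ ≡ 1 mod 2. n = 5×38×5 + 3×14×15 + 1×133×1 ≡ 117 mod 266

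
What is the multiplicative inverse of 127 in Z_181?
Since 181 is prime, by Fermat 127^(-1) ≡ 127^{179} ≡ 124 (mod 181). Verify: 127 × 124 = 15748 ≡ 1 (mod 181)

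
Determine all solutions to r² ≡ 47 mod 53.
The square roots of 47 mod 53 are 10 and 43. Verify: 10² = 100 ≡ 47 mod 53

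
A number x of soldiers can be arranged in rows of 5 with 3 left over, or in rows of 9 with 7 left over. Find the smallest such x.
M = 5 × 9 = 45. M₁ = 9, y₁ ≡ 4 (mod 5). M₂ = 5, y₂ ≡ 2 (mod 9). x = 3×9×4 + 7×5×2 ≡ 43 (mod 45)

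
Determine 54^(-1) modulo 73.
Since 73 is prime, by Fermat 54^(-1) ≡ 54^{71} ≡ 23 mod 73. Verify: 54 × 23 = 1242 ≡ 1 mod 73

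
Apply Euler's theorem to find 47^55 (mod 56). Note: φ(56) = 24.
By Euler: 47^{24} ≡ 1 (mod 56) since gcd(47, 56) = 1. 55 = 2×24 + 7. So 47^{55} ≡ 47^{7} ≡ 47 (mod 56)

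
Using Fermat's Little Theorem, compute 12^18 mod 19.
By Fermat's Little Theorem, 12^{18} ≡ 1 mod 19 since 19 is prime and gcd(12, 19) = 1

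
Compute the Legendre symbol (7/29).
(7/29) = 7^{14} mod 29 = 1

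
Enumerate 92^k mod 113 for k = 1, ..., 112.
92^1, 92^2, ..., 92^{112} mod 113: [92, 102, 5, 8, 58, 25, 40, 64, 12, 87, 94, 60, 96, 18, 74, 28, 90, 31, 27, 111, 42, 22, 103, 97, 110, 63, 33, 98, 89, 52, 38, 106, 34, 77, 78, 57, 46, 51, 59, 4, 29, 69, 20, 32, 6, 100, 47, 30, 48, 9, 37, 14, 45, 72, 70, 112, 21, 11, 108, 105, 55, 88, 73, 49, 101, 26, 19, 53, 17, 95, 39, 85, 23, 82, 86, 2, 71, 91, 10, 16, 3, 50, 80, 15, 24, 61, 75, 7, 79, 36, 35, 56, 67, 62, 54, 109, 84, 44, 93, 81, 107, 13, 66, 83, 65, 104, 76, 99, 68, 41, 43, 1]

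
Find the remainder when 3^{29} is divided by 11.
By Fermat: 3^{10} ≡ 1 (mod 11). 29 = 2×10 + 9. So 3^{29} ≡ 3^{9} ≡ 4 (mod 11)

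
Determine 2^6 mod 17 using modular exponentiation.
By repeated squaring (mod 17): 2^{1}≡2, 2^{2}≡4, 2^{4}≡16. Then 2^{6} = 2^{4+2} ≡ 16 × 4 ≡ 13 (mod 17)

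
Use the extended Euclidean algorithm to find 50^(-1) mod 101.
Extended GCD: 50(-2) + 101(1) = 1. So 50^(-1) ≡ -2 ≡ 99 (mod 101). Verify: 50 × 99 = 4950 ≡ 1 (mod 101)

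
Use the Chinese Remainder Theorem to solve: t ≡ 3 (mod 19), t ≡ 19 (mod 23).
M = 19 × 23 = 437. M₁ = 23, y₁ ≡ 5 (mod 19). M₂ = 19, y₂ ≡ 17 (mod 23). t = 3×23×5 + 19×19×17 ≡ 364 (mod 437)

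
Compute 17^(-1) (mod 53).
Since 53 is prime, by Fermat 17^(-1) ≡ 17^{51} ≡ 25 (mod 53). Verify: 17 × 25 = 425 ≡ 1 (mod 53)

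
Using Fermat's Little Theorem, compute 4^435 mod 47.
By Fermat: 4^{46} ≡ 1 mod 47. 435 ≡ 21 mod 46. So 4^{435} ≡ 4^{21} ≡ 3 mod 47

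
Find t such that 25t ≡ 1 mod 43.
Since 43 is prime, by Fermat 25^(-1) ≡ 25^{41} ≡ 31 mod 43. Verify: 25 × 31 = 775 ≡ 1 mod 43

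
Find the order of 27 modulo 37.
Powers of 27 mod 37: 27^1≡27, 27^2≡26, 27^3≡36, 27^4≡10, 27^5≡11, 27^6≡1. Order = 6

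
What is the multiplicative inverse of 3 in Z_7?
Since 7 is prime, by Fermat 3^(-1) ≡ 3^{5} ≡ 5 (mod 7). Verify: 3 × 5 = 15 ≡ 1 (mod 7)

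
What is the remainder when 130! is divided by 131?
By Wilson's theorem, (130)! ≡ -1 ≡ 130 mod 131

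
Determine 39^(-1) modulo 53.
Since 53 is prime, by Fermat 39^(-1) ≡ 39^{51} ≡ 34 mod 53. Verify: 39 × 34 = 1326 ≡ 1 mod 53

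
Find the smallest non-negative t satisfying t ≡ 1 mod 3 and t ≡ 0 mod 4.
M = 3 × 4 = 12. M₁ = 4, y₁ ≡ 1 mod 3. M₂ = 3, y₂ ≡ 3 mod 4. t = 1×4×1 + 0×3×3 ≡ 4 mod 12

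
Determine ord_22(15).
Powers of 15 mod 22: 15^1≡15, 15^2≡5, 15^3≡9, 15^4≡3, 15^5≡1. So the order of 15 is 5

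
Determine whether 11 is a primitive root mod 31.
ord_31(11) divides 30. For each prime q|30: 11^{15}≡30, 11^{10}≡5, 11^{6}≡4, none ≡ 1. So 11 has order 30 and is a primitive root mod 31.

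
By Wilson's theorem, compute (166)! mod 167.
By Wilson's theorem, (166)! ≡ -1 ≡ 166 mod 167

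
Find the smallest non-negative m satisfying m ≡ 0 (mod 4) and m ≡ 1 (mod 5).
M = 4 × 5 = 20. M₁ = 5, y₁ ≡ 1 (mod 4). M₂ = 4, y₂ ≡ 4 (mod 5). m = 0×5×1 + 1×4×4 ≡ 16 (mod 20)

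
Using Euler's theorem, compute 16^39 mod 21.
By Euler: 16^{12} ≡ 1 (mod 21) since gcd(16, 21) = 1. 39 = 3×12 + 3. So 16^{39} ≡ 16^{3} ≡ 1 (mod 21)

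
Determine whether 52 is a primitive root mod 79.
52^{13} ≡ 1 mod 79 and 13 < 78, so ord_79(52) = 13 ≠ 78 and 52 is not a primitive root.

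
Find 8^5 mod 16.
By repeated squaring mod 16: 8^{1}≡8, 8^{2}≡0, 8^{4}≡0. Then 8^{5} = 8^{4+1} ≡ 0 × 8 ≡ 0 mod 16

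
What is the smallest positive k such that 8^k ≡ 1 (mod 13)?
Powers of 8 mod 13: 8^1≡8, 8^2≡12, 8^3≡5, 8^4≡1. Order = 4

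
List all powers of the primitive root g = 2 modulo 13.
2^1, 2^2, ..., 2^{12} mod 13: [2, 4, 8, 3, 6, 12, 11, 9, 5, 10, 7, 1]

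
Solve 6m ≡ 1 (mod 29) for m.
Since 29 is prime, by Fermat 6^(-1) ≡ 6^{27} ≡ 5 (mod 29). Verify: 6 × 5 = 30 ≡ 1 (mod 29)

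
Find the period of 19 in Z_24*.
Powers of 19 mod 24: 19^1≡19, 19^2≡1. ord_24(19) = 2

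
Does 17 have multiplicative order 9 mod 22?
Powers of 17 mod 22: 17^1≡17, 17^2≡3, 17^3≡7, 17^4≡9, 17^5≡21, 17^6≡5, 17^7≡19, 17^8≡15, 17^9≡13, 17^10≡1. 17^9≡13≢1, so ord ≠ 9. No, the actual order is 10.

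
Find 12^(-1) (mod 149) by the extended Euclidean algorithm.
Extended GCD: 12(-62) + 149(5) = 1. So 12^(-1) ≡ -62 ≡ 87 (mod 149). Verify: 12 × 87 = 1044 ≡ 1 (mod 149)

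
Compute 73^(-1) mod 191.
Since 191 is prime, by Fermat 73^(-1) ≡ 73^{189} ≡ 157 mod 191. Verify: 73 × 157 = 11461 ≡ 1 mod 191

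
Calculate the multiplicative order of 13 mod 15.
Powers of 13 mod 15: 13^1≡13, 13^2≡4, 13^3≡7, 13^4≡1. Order = 4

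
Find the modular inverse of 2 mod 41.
Since 41 is prime, by Fermat 2^(-1) ≡ 2^{39} ≡ 21 (mod 41). Verify: 2 × 21 = 42 ≡ 1 (mod 41)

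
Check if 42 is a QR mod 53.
By Euler's criterion: 42^{26} ≡ 1 (mod 53). Since this equals 1, 42 is a QR.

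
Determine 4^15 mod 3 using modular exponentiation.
Using Fermat: 4^{2} ≡ 1 (mod 3). 15 ≡ 1 (mod 2). So 4^{15} ≡ 4^{1} ≡ 1 (mod 3)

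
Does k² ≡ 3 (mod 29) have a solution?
By Euler's criterion: 3^{14} ≡ 28 (mod 29). Since this equals -1 (≡ 28), 3 is not a QR.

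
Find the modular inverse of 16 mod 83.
Since 83 is prime, by Fermat 16^(-1) ≡ 16^{81} ≡ 26 (mod 83). Verify: 16 × 26 = 416 ≡ 1 (mod 83)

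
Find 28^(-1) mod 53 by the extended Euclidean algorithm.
Extended GCD: 28(-17) + 53(9) = 1. So 28^(-1) ≡ -17 ≡ 36 mod 53. Verify: 28 × 36 = 1008 ≡ 1 mod 53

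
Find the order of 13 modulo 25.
Powers of 13 mod 25: 13^1≡13, 13^2≡19, 13^3≡22, 13^4≡11, 13^5≡18, 13^6≡9, 13^7≡17, 13^8≡21, 13^9≡23, 13^10≡24, 13^11≡12, 13^12≡6, 13^13≡3, 13^14≡14, 13^15≡7, 13^16≡16, 13^17≡8, 13^18≡4, 13^19≡2, 13^20≡1. Order = 20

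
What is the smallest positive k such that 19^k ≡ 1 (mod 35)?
Powers of 19 mod 35: 19^1≡19, 19^2≡11, 19^3≡34, 19^4≡16, 19^5≡24, 19^6≡1. ord_35(19) = 6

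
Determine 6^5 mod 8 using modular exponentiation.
By repeated squaring (mod 8): 6^{1}≡6, 6^{2}≡4, 6^{4}≡0. Then 6^{5} = 6^{4+1} ≡ 0 × 6 ≡ 0 (mod 8)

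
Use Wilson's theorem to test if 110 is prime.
(109)! mod 110 = 0. Since 0 ≢ -1 mod 110, 110 is not prime.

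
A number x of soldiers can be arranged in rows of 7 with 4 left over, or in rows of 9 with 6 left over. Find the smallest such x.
M = 7 × 9 = 63. M₁ = 9, y₁ ≡ 4 mod 7. M₂ = 7, y₂ ≡ 4 mod 9. x = 4×9×4 + 6×7×4 ≡ 60 mod 63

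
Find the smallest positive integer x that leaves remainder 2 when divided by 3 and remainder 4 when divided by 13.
M = 3 × 13 = 39. M₁ = 13, y₁ ≡ 1 mod 3. M₂ = 3, y₂ ≡ 9 mod 13. x = 2×13×1 + 4×3×9 ≡ 17 mod 39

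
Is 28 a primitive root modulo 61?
28^{20} ≡ 1 mod 61 and 20 < 60, so ord_61(28) = 20 ≠ 60 and 28 is not a primitive root.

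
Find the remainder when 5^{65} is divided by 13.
By Fermat: 5^{12} ≡ 1 mod 13. 65 = 5×12 + 5. So 5^{65} ≡ 5^{5} ≡ 5 mod 13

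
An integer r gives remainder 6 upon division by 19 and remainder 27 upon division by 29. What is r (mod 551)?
M = 19 × 29 = 551. M₁ = 29, y₁ ≡ 2 (mod 19). M₂ = 19, y₂ ≡ 26 (mod 29). r = 6×29×2 + 27×19×26 ≡ 462 (mod 551)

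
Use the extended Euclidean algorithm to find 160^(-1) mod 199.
Extended GCD: 160(51) + 199(-41) = 1. So 160^(-1) ≡ 51 (mod 199). Verify: 160 × 51 = 8160 ≡ 1 (mod 199)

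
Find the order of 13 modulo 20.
Powers of 13 mod 20: 13^1≡13, 13^2≡9, 13^3≡17, 13^4≡1. ord_20(13) = 4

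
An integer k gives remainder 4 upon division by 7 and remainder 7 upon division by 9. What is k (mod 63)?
M = 7 × 9 = 63. M₁ = 9, y₁ ≡ 4 (mod 7). M₂ = 7, y₂ ≡ 4 (mod 9). k = 4×9×4 + 7×7×4 ≡ 25 (mod 63)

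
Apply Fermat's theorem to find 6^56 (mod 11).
By Fermat: 6^{10} ≡ 1 (mod 11). 56 = 5×10 + 6. So 6^{56} ≡ 6^{6} ≡ 5 (mod 11)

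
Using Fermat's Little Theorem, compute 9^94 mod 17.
By Fermat: 9^{16} ≡ 1 mod 17. 94 = 5×16 + 14. So 9^{94} ≡ 9^{14} ≡ 4 mod 17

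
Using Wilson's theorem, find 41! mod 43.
(42)! = (41)! × (42) ≡ -1 (mod 43). So (41)! ≡ -1 × (42)^(-1) ≡ (-1)×(-1) = 1 (mod 43)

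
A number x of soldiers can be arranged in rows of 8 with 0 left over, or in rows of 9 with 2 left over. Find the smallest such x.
M = 8 × 9 = 72. M₁ = 9, y₁ ≡ 1 mod 8. M₂ = 8, y₂ ≡ 8 mod 9. x = 0×9×1 + 2×8×8 ≡ 56 mod 72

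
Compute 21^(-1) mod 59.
Since 59 is prime, by Fermat 21^(-1) ≡ 21^{57} ≡ 45 mod 59. Verify: 21 × 45 = 945 ≡ 1 mod 59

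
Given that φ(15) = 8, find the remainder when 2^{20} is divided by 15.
By Euler: 2^{8} ≡ 1 (mod 15) since gcd(2, 15) = 1. 20 = 2×8 + 4. So 2^{20} ≡ 2^{4} ≡ 1 (mod 15)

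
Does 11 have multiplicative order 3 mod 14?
Powers of 11 mod 14: 11^1≡11, 11^2≡9, 11^3≡1. First k with 11^k≡1 is k=3. Yes, ord_14(11) = 3.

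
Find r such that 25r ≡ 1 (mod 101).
Since 101 is prime, by Fermat 25^(-1) ≡ 25^{99} ≡ 97 (mod 101). Verify: 25 × 97 = 2425 ≡ 1 (mod 101)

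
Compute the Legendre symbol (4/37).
(4/37) = 4^{18} mod 37 = 1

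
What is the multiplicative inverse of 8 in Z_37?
Since 37 is prime, by Fermat 8^(-1) ≡ 8^{35} ≡ 14 (mod 37). Verify: 8 × 14 = 112 ≡ 1 (mod 37)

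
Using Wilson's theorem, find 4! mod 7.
(6)! = (4)! × (5) × (6) ≡ -1 (mod 7). So (4)! ≡ -1 × [(6)(5)]^(-1) ≡ 3 (mod 7)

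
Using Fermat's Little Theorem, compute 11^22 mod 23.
By Fermat's Little Theorem, 11^{22} ≡ 1 mod 23 since 23 is prime and gcd(11, 23) = 1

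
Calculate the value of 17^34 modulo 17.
By repeated squaring mod 17: 17^{1}≡0, 17^{2}≡0, 17^{4}≡0, 17^{8}≡0, 17^{16}≡0, 17^{32}≡0. Then 17^{34} = 17^{32+2} ≡ 0 × 0 ≡ 0 mod 17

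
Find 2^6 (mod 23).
By repeated squaring (mod 23): 2^{1}≡2, 2^{2}≡4, 2^{4}≡16. Then 2^{6} = 2^{4+2} ≡ 16 × 4 ≡ 18 (mod 23)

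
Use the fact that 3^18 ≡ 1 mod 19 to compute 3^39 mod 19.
By Fermat: 3^{18} ≡ 1 mod 19. 39 = 2×18 + 3. So 3^{39} ≡ 3^{3} ≡ 8 mod 19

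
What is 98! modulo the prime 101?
(100)! = (98)! × (99) × (100) ≡ -1 (mod 101). So (98)! ≡ -1 × [(100)(99)]^(-1) ≡ 50 (mod 101)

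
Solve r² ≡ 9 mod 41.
The square roots of 9 mod 41 are 38 and 3. Verify: 38² = 1444 ≡ 9 mod 41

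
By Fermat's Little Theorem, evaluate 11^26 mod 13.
By Fermat: 11^{12} ≡ 1 mod 13. 26 = 2×12 + 2. So 11^{26} ≡ 11^{2} ≡ 4 mod 13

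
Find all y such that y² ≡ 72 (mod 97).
The square roots of 72 mod 97 are 13 and 84. Verify: 13² = 169 ≡ 72 (mod 97)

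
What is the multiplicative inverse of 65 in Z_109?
Since 109 is prime, by Fermat 65^(-1) ≡ 65^{107} ≡ 52 (mod 109). Verify: 65 × 52 = 3380 ≡ 1 (mod 109)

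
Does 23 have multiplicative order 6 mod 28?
Powers of 23 mod 28: 23^1≡23, 23^2≡25, 23^3≡15, 23^4≡9, 23^5≡11, 23^6≡1. First k with 23^k≡1 is k=6. Yes, ord_28(23) = 6.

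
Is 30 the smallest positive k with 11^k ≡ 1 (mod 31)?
Powers of 11 mod 31: 11^1≡11, 11^2≡28, 11^3≡29, 11^4≡9, 11^5≡6, 11^6≡4, 11^7≡13, 11^8≡19, 11^9≡23, 11^10≡5, 11^11≡24, 11^12≡16, 11^13≡21, 11^14≡14, 11^15≡30, 11^16≡20, 11^17≡3, 11^18≡2, 11^19≡22, 11^20≡25, 11^21≡27, 11^22≡18, 11^23≡12, 11^24≡8, 11^25≡26, 11^26≡7, 11^27≡15, 11^28≡10, 11^29≡17, 11^30≡1. First k with 11^k≡1 is k=30. Yes, ord_31(11) = 30.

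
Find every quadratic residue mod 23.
Squares in Z_23*: {1, 2, 3, 4, 6, 8, 9, 12, 13, 16, 18}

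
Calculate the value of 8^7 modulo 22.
By repeated squaring (mod 22): 8^{1}≡8, 8^{2}≡20, 8^{4}≡4. Then 8^{7} = 8^{4+2+1} ≡ 4 × 20 × 8 ≡ 2 (mod 22)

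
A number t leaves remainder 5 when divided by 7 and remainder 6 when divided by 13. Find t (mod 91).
M = 7 × 13 = 91. M₁ = 13, y₁ ≡ 6 (mod 7). M₂ = 7, y₂ ≡ 2 (mod 13). t = 5×13×6 + 6×7×2 ≡ 19 (mod 91)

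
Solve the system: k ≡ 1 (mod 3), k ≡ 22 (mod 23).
M = 3 × 23 = 69. M₁ = 23, y₁ ≡ 2 (mod 3). M₂ = 3, y₂ ≡ 8 (mod 23). k = 1×23×2 + 22×3×8 ≡ 22 (mod 69)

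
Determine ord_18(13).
Powers of 13 mod 18: 13^1≡13, 13^2≡7, 13^3≡1. ord_18(13) = 3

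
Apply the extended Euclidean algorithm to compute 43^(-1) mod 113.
Extended GCD: 43(-21) + 113(8) = 1. So 43^(-1) ≡ -21 ≡ 92 mod 113. Verify: 43 × 92 = 3956 ≡ 1 mod 113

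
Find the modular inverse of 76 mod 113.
Since 113 is prime, by Fermat 76^(-1) ≡ 76^{111} ≡ 58 (mod 113). Verify: 76 × 58 = 4408 ≡ 1 (mod 113)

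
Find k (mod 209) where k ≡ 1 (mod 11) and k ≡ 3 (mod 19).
M = 11 × 19 = 209. M₁ = 19, y₁ ≡ 7 (mod 11). M₂ = 11, y₂ ≡ 7 (mod 19). k = 1×19×7 + 3×11×7 ≡ 155 (mod 209)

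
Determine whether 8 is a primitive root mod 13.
8^{4} ≡ 1 mod 13 and 4 < 12, so ord_13(8) = 4 ≠ 12 and 8 is not a primitive root.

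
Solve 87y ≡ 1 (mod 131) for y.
Since 131 is prime, by Fermat 87^(-1) ≡ 87^{129} ≡ 128 (mod 131). Verify: 87 × 128 = 11136 ≡ 1 (mod 131)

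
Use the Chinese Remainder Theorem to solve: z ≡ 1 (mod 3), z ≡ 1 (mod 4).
M = 3 × 4 = 12. M₁ = 4, y₁ ≡ 1 (mod 3). M₂ = 3, y₂ ≡ 3 (mod 4). z = 1×4×1 + 1×3×3 ≡ 1 (mod 12)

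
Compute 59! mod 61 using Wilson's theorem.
(60)! = (59)! × (60) ≡ -1 mod 61. So (59)! ≡ -1 × (60)^(-1) ≡ (-1)×(-1) = 1 mod 61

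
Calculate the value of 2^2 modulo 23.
2^{2} = 4 ≡ 4 mod 23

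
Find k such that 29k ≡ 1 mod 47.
Since 47 is prime, by Fermat 29^(-1) ≡ 29^{45} ≡ 13 mod 47. Verify: 29 × 13 = 377 ≡ 1 mod 47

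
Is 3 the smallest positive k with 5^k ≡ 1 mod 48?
Powers of 5 mod 48: 5^1≡5, 5^2≡25, 5^3≡29, 5^4≡1. 5^3≡29≢1, so ord ≠ 3. No, the actual order is 4.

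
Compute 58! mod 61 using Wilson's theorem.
(60)! = (58)! × (59) × (60) ≡ -1 mod 61. So (58)! ≡ -1 × [(60)(59)]^(-1) ≡ 30 mod 61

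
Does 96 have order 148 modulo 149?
96^{37} ≡ 1 mod 149 and 37 < 148, so ord_149(96) = 37 ≠ 148 and 96 is not a primitive root.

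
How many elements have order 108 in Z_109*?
Number of primitive roots mod 109 = φ(p-1) = φ(108) = 36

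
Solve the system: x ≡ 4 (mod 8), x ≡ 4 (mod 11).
M = 8 × 11 = 88. M₁ = 11, y₁ ≡ 3 (mod 8). M₂ = 8, y₂ ≡ 7 (mod 11). x = 4×11×3 + 4×8×7 ≡ 4 (mod 88)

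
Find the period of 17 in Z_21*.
Powers of 17 mod 21: 17^1≡17, 17^2≡16, 17^3≡20, 17^4≡4, 17^5≡5, 17^6≡1. Order = 6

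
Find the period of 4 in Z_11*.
Powers of 4 mod 11: 4^1≡4, 4^2≡5, 4^3≡9, 4^4≡3, 4^5≡1. ord_11(4) = 5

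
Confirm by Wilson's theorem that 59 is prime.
(58)! mod 59 = 58. Since this equals -1 mod 59, Wilson confirms 59 is prime.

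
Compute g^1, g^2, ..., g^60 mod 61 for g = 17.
17^1, 17^2, ..., 17^{60} mod 61: [17, 45, 33, 12, 21, 52, 30, 22, 8, 14, 55, 20, 35, 46, 50, 57, 54, 3, 51, 13, 38, 36, 2, 34, 29, 5, 24, 42, 43, 60, 44, 16, 28, 49, 40, 9, 31, 39, 53, 47, 6, 41, 26, 15, 11, 4, 7, 58, 10, 48, 23, 25, 59, 27, 32, 56, 37, 19, 18, 1]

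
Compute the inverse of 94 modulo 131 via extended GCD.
Extended GCD: 94(46) + 131(-33) = 1. So 94^(-1) ≡ 46 mod 131. Verify: 94 × 46 = 4324 ≡ 1 mod 131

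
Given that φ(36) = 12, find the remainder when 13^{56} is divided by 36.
By Euler: 13^{12} ≡ 1 (mod 36) since gcd(13, 36) = 1. 56 = 4×12 + 8. So 13^{56} ≡ 13^{8} ≡ 25 (mod 36)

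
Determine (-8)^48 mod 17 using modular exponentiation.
Using Fermat: (-8)^{16} ≡ 1 mod 17. 48 ≡ 0 mod 16. So (-8)^{48} ≡ (-8)^{0} ≡ 1 mod 17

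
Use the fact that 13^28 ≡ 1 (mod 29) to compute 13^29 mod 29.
By Fermat: 13^{28} ≡ 1 (mod 29). So 13^{29} = 13^{28} · 13^{1} ≡ 13^{1} ≡ 13 (mod 29)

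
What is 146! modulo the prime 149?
(148)! = (146)! × (147) × (148) ≡ -1 mod 149. So (146)! ≡ -1 × [(148)(147)]^(-1) ≡ 74 mod 149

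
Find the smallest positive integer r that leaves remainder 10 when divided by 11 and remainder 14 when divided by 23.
M = 11 × 23 = 253. M₁ = 23, y₁ ≡ 1 (mod 11). M₂ = 11, y₂ ≡ 21 (mod 23). r = 10×23×1 + 14×11×21 ≡ 175 (mod 253)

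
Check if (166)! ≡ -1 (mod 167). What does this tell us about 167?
(166)! mod 167 = 166. Since this equals -1 (mod 167), Wilson confirms 167 is prime.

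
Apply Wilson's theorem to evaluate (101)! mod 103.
(102)! = (101)! × (102) ≡ -1 mod 103. So (101)! ≡ -1 × (102)^(-1) ≡ (-1)×(-1) = 1 mod 103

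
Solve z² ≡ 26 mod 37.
The square roots of 26 mod 37 are 10 and 27. Verify: 10² = 100 ≡ 26 mod 37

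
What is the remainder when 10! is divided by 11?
By Wilson's theorem, (10)! ≡ -1 ≡ 10 (mod 11)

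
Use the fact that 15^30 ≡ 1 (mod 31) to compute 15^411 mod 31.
By Fermat: 15^{30} ≡ 1 (mod 31). 411 ≡ 21 (mod 30). So 15^{411} ≡ 15^{21} ≡ 15 (mod 31)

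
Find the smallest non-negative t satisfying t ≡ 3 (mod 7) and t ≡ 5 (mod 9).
M = 7 × 9 = 63. M₁ = 9, y₁ ≡ 4 (mod 7). M₂ = 7, y₂ ≡ 4 (mod 9). t = 3×9×4 + 5×7×4 ≡ 59 (mod 63)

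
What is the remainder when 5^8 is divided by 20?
By repeated squaring mod 20: 5^{1}≡5, 5^{2}≡5, 5^{4}≡5, 5^{8}≡5. So 5^{8} ≡ 5 mod 20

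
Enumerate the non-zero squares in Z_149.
QRs mod 149: {1, 4, 5, 6, 7, 9, 16, 17, 19, 20, 22, 24, 25, 26, 28, 29, 30, 31, 33, 35, 36, 37, 39, 42, 45, 46, 47, 49, 53, 54, 61, 63, 64, 67, 68, 69, 73, 76, 80, 81, 82, 85, 86, 88, 95, 96, 100, 102, 103, 104, 107, 110, 112, 113, 114, 116, 118, 119, 120, 121, 123, 124, 125, 127, 129, 130, 132, 133, 140, 142, 143, 144, 145, 148}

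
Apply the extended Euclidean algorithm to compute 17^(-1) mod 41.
Extended GCD: 17(-12) + 41(5) = 1. So 17^(-1) ≡ -12 ≡ 29 (mod 41). Verify: 17 × 29 = 493 ≡ 1 (mod 41)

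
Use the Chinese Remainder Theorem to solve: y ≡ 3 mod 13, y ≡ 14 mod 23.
M = 13 × 23 = 299. M₁ = 23, y₁ ≡ 4 mod 13. M₂ = 13, y₂ ≡ 16 mod 23. y = 3×23×4 + 14×13×16 ≡ 198 mod 299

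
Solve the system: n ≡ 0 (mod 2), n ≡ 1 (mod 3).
M = 2 × 3 = 6. M₁ = 3, y₁ ≡ 1 (mod 2). M₂ = 2, y₂ ≡ 2 (mod 3). n = 0×3×1 + 1×2×2 ≡ 4 (mod 6)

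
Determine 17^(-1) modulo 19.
Since 19 is prime, by Fermat 17^(-1) ≡ 17^{17} ≡ 9 (mod 19). Verify: 17 × 9 = 153 ≡ 1 (mod 19)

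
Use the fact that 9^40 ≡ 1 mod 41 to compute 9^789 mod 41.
By Fermat: 9^{40} ≡ 1 mod 41. 789 ≡ 29 mod 40. So 9^{789} ≡ 9^{29} ≡ 9 mod 41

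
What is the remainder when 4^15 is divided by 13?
Using Fermat: 4^{12} ≡ 1 mod 13. 15 ≡ 3 mod 12. So 4^{15} ≡ 4^{3} ≡ 12 mod 13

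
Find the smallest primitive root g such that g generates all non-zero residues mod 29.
g = 2. Powers: [2, 4, 8, 16, 3, 6, ...] generates all 28 non-zero residues.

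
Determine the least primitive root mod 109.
g = 6. For each prime q|108: 6^{54}≡108, 6^{36}≡63, none ≡ 1, so ord_109(6) = 108 and 6 is a primitive root.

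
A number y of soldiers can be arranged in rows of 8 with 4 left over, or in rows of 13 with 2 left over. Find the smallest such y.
M = 8 × 13 = 104. M₁ = 13, y₁ ≡ 5 (mod 8). M₂ = 8, y₂ ≡ 5 (mod 13). y = 4×13×5 + 2×8×5 ≡ 28 (mod 104)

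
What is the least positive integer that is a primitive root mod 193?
g = 5. Powers: [5, 25, 125, 46, 37, 185, 153, 186, 158, 18, ...] generates all 192 non-zero residues.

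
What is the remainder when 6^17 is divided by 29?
By repeated squaring mod 29: 6^{1}≡6, 6^{2}≡7, 6^{4}≡20, 6^{8}≡23, 6^{16}≡7. Then 6^{17} = 6^{16+1} ≡ 7 × 6 ≡ 13 mod 29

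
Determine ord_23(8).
Powers of 8 mod 23: 8^1≡8, 8^2≡18, 8^3≡6, 8^4≡2, 8^5≡16, 8^6≡13, 8^7≡12, 8^8≡4, 8^9≡9, 8^10≡3, 8^11≡1. So the order of 8 is 11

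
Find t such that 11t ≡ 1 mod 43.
Since 43 is prime, by Fermat 11^(-1) ≡ 11^{41} ≡ 4 mod 43. Verify: 11 × 4 = 44 ≡ 1 mod 43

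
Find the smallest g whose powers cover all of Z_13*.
g = 2. Powers: [2, 4, 8, 3, 6, 12, ...] generates all 12 non-zero residues.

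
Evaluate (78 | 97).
(78/97) = 78^{48} mod 97 = -1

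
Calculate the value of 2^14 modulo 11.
Using Fermat: 2^{10} ≡ 1 mod 11. 14 ≡ 4 mod 10. So 2^{14} ≡ 2^{4} ≡ 5 mod 11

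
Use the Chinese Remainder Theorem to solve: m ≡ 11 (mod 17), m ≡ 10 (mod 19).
M = 17 × 19 = 323. M₁ = 19, y₁ ≡ 9 (mod 17). M₂ = 17, y₂ ≡ 9 (mod 19). m = 11×19×9 + 10×17×9 ≡ 181 (mod 323)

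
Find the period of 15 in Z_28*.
Powers of 15 mod 28: 15^1≡15, 15^2≡1. ord_28(15) = 2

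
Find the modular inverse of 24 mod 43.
Since 43 is prime, by Fermat 24^(-1) ≡ 24^{41} ≡ 9 mod 43. Verify: 24 × 9 = 216 ≡ 1 mod 43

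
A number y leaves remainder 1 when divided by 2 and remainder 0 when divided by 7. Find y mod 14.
M = 2 × 7 = 14. M₁ = 7, y₁ ≡ 1 mod 2. M₂ = 2, y₂ ≡ 4 mod 7. y = 1×7×1 + 0×2×4 ≡ 7 mod 14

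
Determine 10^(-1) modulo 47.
Since 47 is prime, by Fermat 10^(-1) ≡ 10^{45} ≡ 33 (mod 47). Verify: 10 × 33 = 330 ≡ 1 (mod 47)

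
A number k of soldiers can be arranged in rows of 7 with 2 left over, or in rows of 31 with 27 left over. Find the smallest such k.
M = 7 × 31 = 217. M₁ = 31, y₁ ≡ 5 mod 7. M₂ = 7, y₂ ≡ 9 mod 31. k = 2×31×5 + 27×7×9 ≡ 58 mod 217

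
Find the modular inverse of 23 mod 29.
Since 29 is prime, by Fermat 23^(-1) ≡ 23^{27} ≡ 24 (mod 29). Verify: 23 × 24 = 552 ≡ 1 (mod 29)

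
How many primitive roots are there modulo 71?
There are φ(71-1) = φ(70) = 24 primitive roots modulo 71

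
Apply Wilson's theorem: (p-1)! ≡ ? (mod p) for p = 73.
By Wilson's theorem, (72)! ≡ -1 ≡ 72 (mod 73)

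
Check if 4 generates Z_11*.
4^{5} ≡ 1 mod 11 and 5 < 10, so ord_11(4) = 5 ≠ 10 and 4 is not a primitive root.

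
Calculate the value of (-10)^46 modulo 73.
By repeated squaring (mod 73): (-10)^{1}≡63, (-10)^{2}≡27, (-10)^{4}≡72, (-10)^{8}≡1, (-10)^{16}≡1, (-10)^{32}≡1. Then (-10)^{46} = (-10)^{32+8+4+2} ≡ 1 × 1 × 72 × 27 ≡ 46 (mod 73)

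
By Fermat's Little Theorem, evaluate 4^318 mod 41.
By Fermat: 4^{40} ≡ 1 (mod 41). 318 ≡ 38 (mod 40). So 4^{318} ≡ 4^{38} ≡ 18 (mod 41)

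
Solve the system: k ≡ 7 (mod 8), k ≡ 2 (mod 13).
M = 8 × 13 = 104. M₁ = 13, y₁ ≡ 5 (mod 8). M₂ = 8, y₂ ≡ 5 (mod 13). k = 7×13×5 + 2×8×5 ≡ 15 (mod 104)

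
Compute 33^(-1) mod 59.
Since 59 is prime, by Fermat 33^(-1) ≡ 33^{57} ≡ 34 mod 59. Verify: 33 × 34 = 1122 ≡ 1 mod 59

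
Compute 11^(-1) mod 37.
Since 37 is prime, by Fermat 11^(-1) ≡ 11^{35} ≡ 27 mod 37. Verify: 11 × 27 = 297 ≡ 1 mod 37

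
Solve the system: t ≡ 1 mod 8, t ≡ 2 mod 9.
M = 8 × 9 = 72. M₁ = 9, y₁ ≡ 1 mod 8. M₂ = 8, y₂ ≡ 8 mod 9. t = 1×9×1 + 2×8×8 ≡ 65 mod 72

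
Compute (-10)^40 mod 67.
By repeated squaring mod 67: (-10)^{1}≡57, (-10)^{2}≡33, (-10)^{4}≡17, (-10)^{8}≡21, (-10)^{16}≡39, (-10)^{32}≡47. Then (-10)^{40} = (-10)^{32+8} ≡ 47 × 21 ≡ 49 mod 67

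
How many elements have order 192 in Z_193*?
A prime p has φ(p-1) primitive roots; here φ(192) = 64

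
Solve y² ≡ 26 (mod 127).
The square roots of 26 mod 127 are 36 and 91. Verify: 36² = 1296 ≡ 26 (mod 127)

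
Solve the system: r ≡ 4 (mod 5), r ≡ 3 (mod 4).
M = 5 × 4 = 20. M₁ = 4, y₁ ≡ 4 (mod 5). M₂ = 5, y₂ ≡ 1 (mod 4). r = 4×4×4 + 3×5×1 ≡ 19 (mod 20)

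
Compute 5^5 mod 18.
By repeated squaring (mod 18): 5^{1}≡5, 5^{2}≡7, 5^{4}≡13. Then 5^{5} = 5^{4+1} ≡ 13 × 5 ≡ 11 (mod 18)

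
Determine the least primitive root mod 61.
g = 2. Powers: [2, 4, 8, 16, 32, 3, 6, 12, 24, 48, ...] generates all 60 non-zero residues.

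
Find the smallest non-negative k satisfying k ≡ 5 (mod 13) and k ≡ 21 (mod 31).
M = 13 × 31 = 403. M₁ = 31, y₁ ≡ 8 (mod 13). M₂ = 13, y₂ ≡ 12 (mod 31). k = 5×31×8 + 21×13×12 ≡ 83 (mod 403)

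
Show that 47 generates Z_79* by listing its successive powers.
47^1, 47^2, ..., 47^{78} mod 79: [47, 76, 17, 9, 28, 52, 74, 2, 15, 73, 34, 18, 56, 25, 69, 4, 30, 67, 68, 36, 33, 50, 59, 8, 60, 55, 57, 72, 66, 21, 39, 16, 41, 31, 35, 65, 53, 42, 78, 32, 3, 62, 70, 51, 27, 5, 77, 64, 6, 45, 61, 23, 54, 10, 75, 49, 12, 11, 43, 46, 29, 20, 71, 19, 24, 22, 7, 13, 58, 40, 63, 38, 48, 44, 14, 26, 37, 1]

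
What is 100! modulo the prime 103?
(102)! = (100)! × (101) × (102) ≡ -1 (mod 103). So (100)! ≡ -1 × [(102)(101)]^(-1) ≡ 51 (mod 103)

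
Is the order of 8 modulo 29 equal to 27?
Powers of 8 mod 29: 8^1≡8, 8^2≡6, 8^3≡19, 8^4≡7, 8^5≡27, 8^6≡13, 8^7≡17, 8^8≡20, 8^9≡15, 8^10≡4, 8^11≡3, 8^12≡24, 8^13≡18, 8^14≡28, 8^15≡21, 8^16≡23, 8^17≡10, 8^18≡22, 8^19≡2, 8^20≡16, 8^21≡12, 8^22≡9, 8^23≡14, 8^24≡25, 8^25≡26, 8^26≡5, 8^27≡11, 8^28≡1. 8^27≡11≢1, so ord ≠ 27. No, the actual order is 28.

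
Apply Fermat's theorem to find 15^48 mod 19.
By Fermat: 15^{18} ≡ 1 mod 19. 48 = 2×18 + 12. So 15^{48} ≡ 15^{12} ≡ 7 mod 19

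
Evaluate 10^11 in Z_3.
Using Fermat: 10^{2} ≡ 1 (mod 3). 11 ≡ 1 (mod 2). So 10^{11} ≡ 10^{1} ≡ 1 (mod 3)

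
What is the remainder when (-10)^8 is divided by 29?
By repeated squaring (mod 29): (-10)^{1}≡19, (-10)^{2}≡13, (-10)^{4}≡24, (-10)^{8}≡25. So (-10)^{8} ≡ 25 (mod 29)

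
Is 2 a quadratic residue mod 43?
By Euler's criterion: 2^{21} ≡ 42 mod 43. Since this equals -1 (≡ 42), 2 is not a QR.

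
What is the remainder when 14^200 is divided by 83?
Using Fermat: 14^{82} ≡ 1 mod 83. 200 ≡ 36 mod 82. So 14^{200} ≡ 14^{36} ≡ 26 mod 83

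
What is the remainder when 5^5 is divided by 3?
Using Fermat: 5^{2} ≡ 1 mod 3. 5 ≡ 1 mod 2. So 5^{5} ≡ 5^{1} ≡ 2 mod 3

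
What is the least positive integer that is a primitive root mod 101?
g = 2. For each prime q|100: 2^{50}≡100, 2^{20}≡95, none ≡ 1, so ord_101(2) = 100 and 2 is a primitive root.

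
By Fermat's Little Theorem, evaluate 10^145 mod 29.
By Fermat: 10^{28} ≡ 1 mod 29. 145 = 5×28 + 5. So 10^{145} ≡ 10^{5} ≡ 8 mod 29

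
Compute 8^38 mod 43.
By repeated squaring (mod 43): 8^{1}≡8, 8^{2}≡21, 8^{4}≡11, 8^{8}≡35, 8^{16}≡21, 8^{32}≡11. Then 8^{38} = 8^{32+4+2} ≡ 11 × 11 × 21 ≡ 4 (mod 43)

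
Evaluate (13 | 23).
(13/23) = 13^{11} mod 23 = 1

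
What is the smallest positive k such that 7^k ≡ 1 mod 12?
Powers of 7 mod 12: 7^1≡7, 7^2≡1. ord_12(7) = 2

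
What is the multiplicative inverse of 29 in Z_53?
Since 53 is prime, by Fermat 29^(-1) ≡ 29^{51} ≡ 11 (mod 53). Verify: 29 × 11 = 319 ≡ 1 (mod 53)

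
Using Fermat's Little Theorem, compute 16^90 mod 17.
By Fermat: 16^{16} ≡ 1 (mod 17). 90 = 5×16 + 10. So 16^{90} ≡ 16^{10} ≡ 1 (mod 17)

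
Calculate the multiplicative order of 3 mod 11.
Powers of 3 mod 11: 3^1≡3, 3^2≡9, 3^3≡5, 3^4≡4, 3^5≡1. Order = 5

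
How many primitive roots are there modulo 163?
A prime p has φ(p-1) primitive roots; here φ(162) = 54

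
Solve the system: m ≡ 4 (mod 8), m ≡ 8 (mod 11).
M = 8 × 11 = 88. M₁ = 11, y₁ ≡ 3 (mod 8). M₂ = 8, y₂ ≡ 7 (mod 11). m = 4×11×3 + 8×8×7 ≡ 52 (mod 88)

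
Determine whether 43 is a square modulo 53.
By Euler's criterion: 43^{26} ≡ 1 mod 53. Since this equals 1, 43 is a QR.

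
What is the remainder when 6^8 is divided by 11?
By repeated squaring mod 11: 6^{1}≡6, 6^{2}≡3, 6^{4}≡9, 6^{8}≡4. So 6^{8} ≡ 4 mod 11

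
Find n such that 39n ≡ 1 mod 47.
Since 47 is prime, by Fermat 39^(-1) ≡ 39^{45} ≡ 41 mod 47. Verify: 39 × 41 = 1599 ≡ 1 mod 47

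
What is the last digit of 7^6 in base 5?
Using Fermat: 7^{4} ≡ 1 mod 5. 6 ≡ 2 mod 4. So 7^{6} ≡ 7^{2} ≡ 4 mod 5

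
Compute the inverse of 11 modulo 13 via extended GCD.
Extended GCD: 11(6) + 13(-5) = 1. So 11^(-1) ≡ 6 mod 13. Verify: 11 × 6 = 66 ≡ 1 mod 13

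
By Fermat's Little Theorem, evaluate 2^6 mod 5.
By Fermat: 2^{4} ≡ 1 (mod 5). So 2^{6} = 2^{4} · 2^{2} ≡ 2^{2} ≡ 4 (mod 5)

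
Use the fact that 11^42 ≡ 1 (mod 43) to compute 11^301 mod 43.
By Fermat: 11^{42} ≡ 1 (mod 43). 301 ≡ 7 (mod 42). So 11^{301} ≡ 11^{7} ≡ 1 (mod 43)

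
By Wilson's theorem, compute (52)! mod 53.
By Wilson's theorem, (52)! ≡ -1 ≡ 52 mod 53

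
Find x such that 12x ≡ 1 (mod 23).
Since 23 is prime, by Fermat 12^(-1) ≡ 12^{21} ≡ 2 (mod 23). Verify: 12 × 2 = 24 ≡ 1 (mod 23)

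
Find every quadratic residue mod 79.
Quadratic residues modulo 79: {1, 2, 4, 5, 8, 9, 10, 11, 13, 16, 18, 19, 20, 21, 22, 23, 25, 26, 31, 32, 36, 38, 40, 42, 44, 45, 46, 49, 50, 51, 52, 55, 62, 64, 65, 67, 72, 73, 76}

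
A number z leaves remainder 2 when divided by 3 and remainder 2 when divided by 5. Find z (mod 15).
M = 3 × 5 = 15. M₁ = 5, y₁ ≡ 2 (mod 3). M₂ = 3, y₂ ≡ 2 (mod 5). z = 2×5×2 + 2×3×2 ≡ 2 (mod 15)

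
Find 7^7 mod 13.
By repeated squaring mod 13: 7^{1}≡7, 7^{2}≡10, 7^{4}≡9. Then 7^{7} = 7^{4+2+1} ≡ 9 × 10 × 7 ≡ 6 mod 13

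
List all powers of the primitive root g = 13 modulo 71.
13^1, 13^2, ..., 13^{70} mod 71: [13, 27, 67, 19, 34, 16, 66, 6, 7, 20, 47, 43, 62, 25, 41, 36, 42, 49, 69, 45, 17, 8, 33, 3, 39, 10, 59, 57, 31, 48, 56, 18, 21, 60, 70, 58, 44, 4, 52, 37, 55, 5, 65, 64, 51, 24, 28, 9, 46, 30, 35, 29, 22, 2, 26, 54, 63, 38, 68, 32, 61, 12, 14, 40, 23, 15, 53, 50, 11, 1]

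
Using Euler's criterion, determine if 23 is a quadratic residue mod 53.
By Euler's criterion: 23^{26} ≡ 52 mod 53. Since this equals -1 (≡ 52), 23 is not a QR.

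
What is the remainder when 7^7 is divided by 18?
By repeated squaring (mod 18): 7^{1}≡7, 7^{2}≡13, 7^{4}≡7. Then 7^{7} = 7^{4+2+1} ≡ 7 × 13 × 7 ≡ 7 (mod 18)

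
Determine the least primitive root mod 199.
g = 3. Powers: [3, 9, 27, 81, 44, 132, 197, 193, ...] generates all 198 non-zero residues.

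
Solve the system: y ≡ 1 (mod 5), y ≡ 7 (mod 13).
M = 5 × 13 = 65. M₁ = 13, y₁ ≡ 2 (mod 5). M₂ = 5, y₂ ≡ 8 (mod 13). y = 1×13×2 + 7×5×8 ≡ 46 (mod 65)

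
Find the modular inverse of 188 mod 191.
Since 191 is prime, by Fermat 188^(-1) ≡ 188^{189} ≡ 127 mod 191. Verify: 188 × 127 = 23876 ≡ 1 mod 191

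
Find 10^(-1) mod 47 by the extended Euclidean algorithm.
Extended GCD: 10(-14) + 47(3) = 1. So 10^(-1) ≡ -14 ≡ 33 mod 47. Verify: 10 × 33 = 330 ≡ 1 mod 47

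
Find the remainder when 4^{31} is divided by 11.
By Fermat: 4^{10} ≡ 1 mod 11. 31 = 3×10 + 1. So 4^{31} ≡ 4^{1} ≡ 4 mod 11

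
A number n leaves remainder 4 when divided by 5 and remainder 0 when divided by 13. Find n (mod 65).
M = 5 × 13 = 65. M₁ = 13, y₁ ≡ 2 (mod 5). M₂ = 5, y₂ ≡ 8 (mod 13). n = 4×13×2 + 0×5×8 ≡ 39 (mod 65)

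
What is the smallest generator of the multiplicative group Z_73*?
g = 5. Powers: [5, 25, 52, 41, 59, 3, 15, 2, 10, ...] generates all 72 non-zero residues.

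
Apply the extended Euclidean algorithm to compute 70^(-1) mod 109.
Extended GCD: 70(-14) + 109(9) = 1. So 70^(-1) ≡ -14 ≡ 95 mod 109. Verify: 70 × 95 = 6650 ≡ 1 mod 109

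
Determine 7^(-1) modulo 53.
Since 53 is prime, by Fermat 7^(-1) ≡ 7^{51} ≡ 38 mod 53. Verify: 7 × 38 = 266 ≡ 1 mod 53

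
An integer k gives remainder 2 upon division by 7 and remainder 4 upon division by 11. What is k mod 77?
M = 7 × 11 = 77. M₁ = 11, y₁ ≡ 2 mod 7. M₂ = 7, y₂ ≡ 8 mod 11. k = 2×11×2 + 4×7×8 ≡ 37 mod 77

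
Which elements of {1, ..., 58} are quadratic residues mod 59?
QRs mod 59: {1, 3, 4, 5, 7, 9, 12, 15, 16, 17, 19, 20, 21, 22, 25, 26, 27, 28, 29, 35, 36, 41, 45, 46, 48, 49, 51, 53, 57}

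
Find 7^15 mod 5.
Using Fermat: 7^{4} ≡ 1 mod 5. 15 ≡ 3 mod 4. So 7^{15} ≡ 7^{3} ≡ 3 mod 5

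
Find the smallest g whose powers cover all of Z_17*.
g = 3. Powers: [3, 9, 10, 13, 5, 15, ...] generates all 16 non-zero residues.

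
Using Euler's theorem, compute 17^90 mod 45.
By Euler: 17^{24} ≡ 1 (mod 45) since gcd(17, 45) = 1. 90 = 3×24 + 18. So 17^{90} ≡ 17^{18} ≡ 19 (mod 45)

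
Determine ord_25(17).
Powers of 17 mod 25: 17^1≡17, 17^2≡14, 17^3≡13, 17^4≡21, 17^5≡7, 17^6≡19, 17^7≡23, 17^8≡16, 17^9≡22, 17^10≡24, 17^11≡8, 17^12≡11, 17^13≡12, 17^14≡4, 17^15≡18, 17^16≡6, 17^17≡2, 17^18≡9, 17^19≡3, 17^20≡1. ord_25(17) = 20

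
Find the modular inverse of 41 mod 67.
Since 67 is prime, by Fermat 41^(-1) ≡ 41^{65} ≡ 18 mod 67. Verify: 41 × 18 = 738 ≡ 1 mod 67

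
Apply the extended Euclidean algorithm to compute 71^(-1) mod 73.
Extended GCD: 71(36) + 73(-35) = 1. So 71^(-1) ≡ 36 mod 73. Verify: 71 × 36 = 2556 ≡ 1 mod 73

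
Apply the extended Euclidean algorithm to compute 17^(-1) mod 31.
Extended GCD: 17(11) + 31(-6) = 1. So 17^(-1) ≡ 11 mod 31. Verify: 17 × 11 = 187 ≡ 1 mod 31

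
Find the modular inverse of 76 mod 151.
Since 151 is prime, by Fermat 76^(-1) ≡ 76^{149} ≡ 2 mod 151. Verify: 76 × 2 = 152 ≡ 1 mod 151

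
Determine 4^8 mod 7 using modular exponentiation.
Using Fermat: 4^{6} ≡ 1 (mod 7). 8 ≡ 2 (mod 6). So 4^{8} ≡ 4^{2} ≡ 2 (mod 7)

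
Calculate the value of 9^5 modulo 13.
By repeated squaring mod 13: 9^{1}≡9, 9^{2}≡3, 9^{4}≡9. Then 9^{5} = 9^{4+1} ≡ 9 × 9 ≡ 3 mod 13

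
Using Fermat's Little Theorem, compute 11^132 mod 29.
By Fermat: 11^{28} ≡ 1 (mod 29). 132 = 4×28 + 20. So 11^{132} ≡ 11^{20} ≡ 20 (mod 29)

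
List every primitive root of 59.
There are φ(58) = 28 primitive roots mod 59: {2, 6, 8, 10, 11, 13, 14, 18, 23, 24, 30, 31, 32, 33, 34, 37, 38, 39, 40, 42, 43, 44, 47, 50, 52, 54, 55, 56}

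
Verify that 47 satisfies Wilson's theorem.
(46)! mod 47 = 46. Since this equals -1 (mod 47), Wilson confirms 47 is prime.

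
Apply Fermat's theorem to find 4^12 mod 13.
By Fermat's Little Theorem, 4^{12} ≡ 1 mod 13 since 13 is prime and gcd(4, 13) = 1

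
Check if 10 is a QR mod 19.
By Euler's criterion: 10^{9} ≡ 18 mod 19. Since this equals -1 (≡ 18), 10 is not a QR.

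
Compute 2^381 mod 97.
Using Fermat: 2^{96} ≡ 1 mod 97. 381 ≡ 93 mod 96. So 2^{381} ≡ 2^{93} ≡ 85 mod 97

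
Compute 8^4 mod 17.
8^{4} = 4096 ≡ 16 mod 17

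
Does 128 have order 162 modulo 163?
ord_163(128) divides 162. For each prime q|162: 128^{81}≡162, 128^{54}≡104, none ≡ 1. So 128 has order 162 and is a primitive root mod 163.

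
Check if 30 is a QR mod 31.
By Euler's criterion: 30^{15} ≡ 30 (mod 31). Since this equals -1 (≡ 30), 30 is not a QR.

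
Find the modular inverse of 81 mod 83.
Since 83 is prime, by Fermat 81^(-1) ≡ 81^{81} ≡ 41 (mod 83). Verify: 81 × 41 = 3321 ≡ 1 (mod 83)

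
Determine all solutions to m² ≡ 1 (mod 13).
The square roots of 1 mod 13 are 1 and 12. Verify: 1² = 1 ≡ 1 (mod 13)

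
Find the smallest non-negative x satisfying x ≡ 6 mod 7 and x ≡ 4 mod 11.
M = 7 × 11 = 77. M₁ = 11, y₁ ≡ 2 mod 7. M₂ = 7, y₂ ≡ 8 mod 11. x = 6×11×2 + 4×7×8 ≡ 48 mod 77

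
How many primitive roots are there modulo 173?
Number of primitive roots mod 173 = φ(p-1) = φ(172) = 84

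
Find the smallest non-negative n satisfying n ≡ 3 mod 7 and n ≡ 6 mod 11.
M = 7 × 11 = 77. M₁ = 11, y₁ ≡ 2 mod 7. M₂ = 7, y₂ ≡ 8 mod 11. n = 3×11×2 + 6×7×8 ≡ 17 mod 77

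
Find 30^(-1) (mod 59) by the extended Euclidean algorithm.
Extended GCD: 30(2) + 59(-1) = 1. So 30^(-1) ≡ 2 (mod 59). Verify: 30 × 2 = 60 ≡ 1 (mod 59)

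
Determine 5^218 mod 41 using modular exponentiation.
Using Fermat: 5^{40} ≡ 1 (mod 41). 218 ≡ 18 (mod 40). So 5^{218} ≡ 5^{18} ≡ 23 (mod 41)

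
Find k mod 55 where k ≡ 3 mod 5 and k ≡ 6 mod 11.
M = 5 × 11 = 55. M₁ = 11, y₁ ≡ 1 mod 5. M₂ = 5, y₂ ≡ 9 mod 11. k = 3×11×1 + 6×5×9 ≡ 28 mod 55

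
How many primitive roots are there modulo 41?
Number of primitive roots mod 41 = φ(p-1) = φ(40) = 16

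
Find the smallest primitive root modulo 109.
g = 6. For each prime q|108: 6^{54}≡108, 6^{36}≡63, none ≡ 1, so ord_109(6) = 108 and 6 is a primitive root.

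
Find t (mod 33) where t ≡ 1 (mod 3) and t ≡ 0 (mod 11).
M = 3 × 11 = 33. M₁ = 11, y₁ ≡ 2 (mod 3). M₂ = 3, y₂ ≡ 4 (mod 11). t = 1×11×2 + 0×3×4 ≡ 22 (mod 33)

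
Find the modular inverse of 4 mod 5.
Since 5 is prime, by Fermat 4^(-1) ≡ 4^{3} ≡ 4 mod 5. Verify: 4 × 4 = 16 ≡ 1 mod 5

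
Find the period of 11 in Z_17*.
Powers of 11 mod 17: 11^1≡11, 11^2≡2, 11^3≡5, 11^4≡4, 11^5≡10, 11^6≡8, 11^7≡3, 11^8≡16, 11^9≡6, 11^10≡15, 11^11≡12, 11^12≡13, 11^13≡7, 11^14≡9, 11^15≡14, 11^16≡1. Order = 16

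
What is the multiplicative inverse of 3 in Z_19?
Since 19 is prime, by Fermat 3^(-1) ≡ 3^{17} ≡ 13 (mod 19). Verify: 3 × 13 = 39 ≡ 1 (mod 19)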